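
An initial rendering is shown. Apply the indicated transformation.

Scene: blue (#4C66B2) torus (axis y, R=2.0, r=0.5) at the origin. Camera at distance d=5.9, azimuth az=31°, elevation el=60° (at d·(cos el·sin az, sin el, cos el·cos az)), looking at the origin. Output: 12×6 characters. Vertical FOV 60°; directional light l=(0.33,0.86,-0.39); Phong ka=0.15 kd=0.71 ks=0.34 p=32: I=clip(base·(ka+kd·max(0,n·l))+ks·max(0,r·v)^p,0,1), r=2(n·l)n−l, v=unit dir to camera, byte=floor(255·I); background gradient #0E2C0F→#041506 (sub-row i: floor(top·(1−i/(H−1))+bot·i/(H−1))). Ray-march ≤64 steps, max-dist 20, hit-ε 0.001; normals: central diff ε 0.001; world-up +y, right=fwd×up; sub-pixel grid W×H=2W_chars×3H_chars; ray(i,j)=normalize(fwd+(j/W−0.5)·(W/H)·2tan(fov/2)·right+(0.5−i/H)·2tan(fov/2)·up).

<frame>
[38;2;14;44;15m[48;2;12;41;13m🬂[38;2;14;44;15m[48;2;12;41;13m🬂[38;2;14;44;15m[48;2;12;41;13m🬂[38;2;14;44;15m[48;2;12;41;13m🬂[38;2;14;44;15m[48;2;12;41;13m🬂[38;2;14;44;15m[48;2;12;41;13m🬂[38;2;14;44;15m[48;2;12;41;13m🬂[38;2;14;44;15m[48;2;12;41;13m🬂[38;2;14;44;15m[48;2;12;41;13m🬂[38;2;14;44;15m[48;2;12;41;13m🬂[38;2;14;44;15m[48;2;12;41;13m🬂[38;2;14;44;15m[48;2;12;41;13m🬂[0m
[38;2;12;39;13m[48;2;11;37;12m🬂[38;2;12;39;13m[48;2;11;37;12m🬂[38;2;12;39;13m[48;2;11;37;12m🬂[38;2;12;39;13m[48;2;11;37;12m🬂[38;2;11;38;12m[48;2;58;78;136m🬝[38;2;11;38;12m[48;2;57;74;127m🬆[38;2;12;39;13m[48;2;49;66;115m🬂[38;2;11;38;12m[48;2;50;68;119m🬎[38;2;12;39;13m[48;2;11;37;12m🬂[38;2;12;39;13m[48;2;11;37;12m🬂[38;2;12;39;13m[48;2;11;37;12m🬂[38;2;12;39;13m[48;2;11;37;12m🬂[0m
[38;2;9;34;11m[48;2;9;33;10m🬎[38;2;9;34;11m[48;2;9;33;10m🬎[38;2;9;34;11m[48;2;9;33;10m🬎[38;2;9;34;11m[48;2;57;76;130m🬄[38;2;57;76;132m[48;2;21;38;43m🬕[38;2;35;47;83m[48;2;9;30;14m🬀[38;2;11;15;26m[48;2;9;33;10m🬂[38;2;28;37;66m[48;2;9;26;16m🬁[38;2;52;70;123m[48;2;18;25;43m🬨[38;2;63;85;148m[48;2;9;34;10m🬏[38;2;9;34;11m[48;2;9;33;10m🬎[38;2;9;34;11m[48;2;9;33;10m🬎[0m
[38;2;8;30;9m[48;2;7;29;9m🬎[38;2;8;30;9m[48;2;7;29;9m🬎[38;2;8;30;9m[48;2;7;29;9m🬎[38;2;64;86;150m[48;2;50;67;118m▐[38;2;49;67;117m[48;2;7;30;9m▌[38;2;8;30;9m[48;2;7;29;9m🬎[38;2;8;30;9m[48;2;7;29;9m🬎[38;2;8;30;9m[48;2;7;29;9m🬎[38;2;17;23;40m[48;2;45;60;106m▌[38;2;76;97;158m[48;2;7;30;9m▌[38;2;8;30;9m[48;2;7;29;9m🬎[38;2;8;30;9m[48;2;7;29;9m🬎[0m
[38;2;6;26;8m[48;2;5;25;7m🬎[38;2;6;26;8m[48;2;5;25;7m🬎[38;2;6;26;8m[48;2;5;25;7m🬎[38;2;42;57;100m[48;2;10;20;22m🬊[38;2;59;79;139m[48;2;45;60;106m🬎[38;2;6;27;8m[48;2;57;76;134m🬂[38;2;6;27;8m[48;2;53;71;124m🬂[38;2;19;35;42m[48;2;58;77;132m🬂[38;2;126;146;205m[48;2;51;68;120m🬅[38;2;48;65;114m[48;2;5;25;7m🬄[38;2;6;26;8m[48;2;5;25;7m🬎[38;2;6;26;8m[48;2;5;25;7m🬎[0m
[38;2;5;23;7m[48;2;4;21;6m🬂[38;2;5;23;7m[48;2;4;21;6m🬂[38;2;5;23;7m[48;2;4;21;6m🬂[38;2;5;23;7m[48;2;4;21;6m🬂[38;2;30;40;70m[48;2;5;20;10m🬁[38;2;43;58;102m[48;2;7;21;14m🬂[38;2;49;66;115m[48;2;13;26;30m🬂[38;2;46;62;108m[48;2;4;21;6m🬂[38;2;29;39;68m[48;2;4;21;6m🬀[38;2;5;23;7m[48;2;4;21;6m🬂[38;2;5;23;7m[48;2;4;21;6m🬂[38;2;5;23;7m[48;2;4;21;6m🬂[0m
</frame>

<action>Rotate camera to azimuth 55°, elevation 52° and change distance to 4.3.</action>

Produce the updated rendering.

<frame>
[38;2;14;44;15m[48;2;12;41;13m🬂[38;2;14;44;15m[48;2;12;41;13m🬂[38;2;14;44;15m[48;2;12;41;13m🬂[38;2;14;44;15m[48;2;12;41;13m🬂[38;2;14;44;15m[48;2;12;41;13m🬂[38;2;14;44;15m[48;2;12;41;13m🬂[38;2;14;44;15m[48;2;12;41;13m🬂[38;2;14;44;15m[48;2;12;41;13m🬂[38;2;14;44;15m[48;2;12;41;13m🬂[38;2;14;44;15m[48;2;12;41;13m🬂[38;2;14;44;15m[48;2;12;41;13m🬂[38;2;14;44;15m[48;2;12;41;13m🬂[0m
[38;2;12;39;13m[48;2;11;37;12m🬂[38;2;12;39;13m[48;2;11;37;12m🬂[38;2;12;39;13m[48;2;11;37;12m🬂[38;2;11;38;12m[48;2;57;76;134m🬎[38;2;34;57;72m[48;2;97;117;178m🬥[38;2;12;39;13m[48;2;50;67;116m🬂[38;2;19;37;39m[48;2;50;67;118m🬰[38;2;20;38;40m[48;2;51;69;121m🬰[38;2;49;66;115m[48;2;11;38;12m🬱[38;2;60;81;142m[48;2;11;38;12m🬏[38;2;12;39;13m[48;2;11;37;12m🬂[38;2;12;39;13m[48;2;11;37;12m🬂[0m
[38;2;9;34;11m[48;2;9;33;10m🬎[38;2;9;34;10m[48;2;30;41;71m🬝[38;2;10;35;11m[48;2;57;77;136m🬀[38;2;63;84;145m[48;2;38;51;89m🬝[38;2;44;60;104m[48;2;14;35;25m🬂[38;2;13;18;31m[48;2;9;33;10m🬂[38;2;9;33;10m[48;2;11;15;26m🬺[38;2;11;15;26m[48;2;9;33;10m🬂[38;2;30;40;70m[48;2;11;19;24m🬁[38;2;48;64;113m[48;2;23;31;54m🬨[38;2;9;34;11m[48;2;60;82;143m🬊[38;2;9;34;11m[48;2;9;33;10m🬎[0m
[38;2;8;30;9m[48;2;7;29;9m🬎[38;2;47;64;112m[48;2;7;30;9m▐[38;2;63;85;149m[48;2;60;81;142m▐[38;2;55;74;130m[48;2;7;30;9m▌[38;2;8;30;9m[48;2;7;29;9m🬎[38;2;8;30;9m[48;2;7;29;9m🬎[38;2;8;30;9m[48;2;7;29;9m🬎[38;2;8;30;9m[48;2;7;29;9m🬎[38;2;8;30;9m[48;2;7;29;9m🬎[38;2;13;18;31m[48;2;36;49;86m▌[38;2;63;85;148m[48;2;53;71;125m▐[38;2;8;30;9m[48;2;7;29;9m🬎[0m
[38;2;6;26;8m[48;2;5;25;7m🬎[38;2;39;52;92m[48;2;5;26;7m▐[38;2;58;78;136m[48;2;50;67;118m🬨[38;2;40;54;95m[48;2;58;78;137m🬁[38;2;6;26;8m[48;2;52;70;122m🬎[38;2;6;26;8m[48;2;5;25;7m🬎[38;2;6;26;8m[48;2;5;25;7m🬎[38;2;5;26;7m[48;2;34;46;81m🬝[38;2;7;22;14m[48;2;42;57;99m🬆[38;2;47;64;112m[48;2;102;123;182m🬝[38;2;62;83;145m[48;2;82;103;164m🬸[38;2;6;26;8m[48;2;5;25;7m🬎[0m
[38;2;5;23;7m[48;2;4;21;6m🬂[38;2;14;19;33m[48;2;4;21;6m🬁[38;2;39;53;93m[48;2;15;28;34m🬨[38;2;54;72;127m[48;2;43;58;102m🬎[38;2;57;76;134m[48;2;52;71;124m🬎[38;2;53;71;125m[48;2;56;76;133m🬂[38;2;49;66;116m[48;2;57;77;134m🬂[38;2;51;68;119m[48;2;61;81;139m🬂[38;2;57;77;134m[48;2;108;128;188m🬰[38;2;133;153;213m[48;2;61;81;138m🬀[38;2;54;73;128m[48;2;4;21;6m🬆[38;2;5;23;7m[48;2;4;21;6m🬂[0m
</frame>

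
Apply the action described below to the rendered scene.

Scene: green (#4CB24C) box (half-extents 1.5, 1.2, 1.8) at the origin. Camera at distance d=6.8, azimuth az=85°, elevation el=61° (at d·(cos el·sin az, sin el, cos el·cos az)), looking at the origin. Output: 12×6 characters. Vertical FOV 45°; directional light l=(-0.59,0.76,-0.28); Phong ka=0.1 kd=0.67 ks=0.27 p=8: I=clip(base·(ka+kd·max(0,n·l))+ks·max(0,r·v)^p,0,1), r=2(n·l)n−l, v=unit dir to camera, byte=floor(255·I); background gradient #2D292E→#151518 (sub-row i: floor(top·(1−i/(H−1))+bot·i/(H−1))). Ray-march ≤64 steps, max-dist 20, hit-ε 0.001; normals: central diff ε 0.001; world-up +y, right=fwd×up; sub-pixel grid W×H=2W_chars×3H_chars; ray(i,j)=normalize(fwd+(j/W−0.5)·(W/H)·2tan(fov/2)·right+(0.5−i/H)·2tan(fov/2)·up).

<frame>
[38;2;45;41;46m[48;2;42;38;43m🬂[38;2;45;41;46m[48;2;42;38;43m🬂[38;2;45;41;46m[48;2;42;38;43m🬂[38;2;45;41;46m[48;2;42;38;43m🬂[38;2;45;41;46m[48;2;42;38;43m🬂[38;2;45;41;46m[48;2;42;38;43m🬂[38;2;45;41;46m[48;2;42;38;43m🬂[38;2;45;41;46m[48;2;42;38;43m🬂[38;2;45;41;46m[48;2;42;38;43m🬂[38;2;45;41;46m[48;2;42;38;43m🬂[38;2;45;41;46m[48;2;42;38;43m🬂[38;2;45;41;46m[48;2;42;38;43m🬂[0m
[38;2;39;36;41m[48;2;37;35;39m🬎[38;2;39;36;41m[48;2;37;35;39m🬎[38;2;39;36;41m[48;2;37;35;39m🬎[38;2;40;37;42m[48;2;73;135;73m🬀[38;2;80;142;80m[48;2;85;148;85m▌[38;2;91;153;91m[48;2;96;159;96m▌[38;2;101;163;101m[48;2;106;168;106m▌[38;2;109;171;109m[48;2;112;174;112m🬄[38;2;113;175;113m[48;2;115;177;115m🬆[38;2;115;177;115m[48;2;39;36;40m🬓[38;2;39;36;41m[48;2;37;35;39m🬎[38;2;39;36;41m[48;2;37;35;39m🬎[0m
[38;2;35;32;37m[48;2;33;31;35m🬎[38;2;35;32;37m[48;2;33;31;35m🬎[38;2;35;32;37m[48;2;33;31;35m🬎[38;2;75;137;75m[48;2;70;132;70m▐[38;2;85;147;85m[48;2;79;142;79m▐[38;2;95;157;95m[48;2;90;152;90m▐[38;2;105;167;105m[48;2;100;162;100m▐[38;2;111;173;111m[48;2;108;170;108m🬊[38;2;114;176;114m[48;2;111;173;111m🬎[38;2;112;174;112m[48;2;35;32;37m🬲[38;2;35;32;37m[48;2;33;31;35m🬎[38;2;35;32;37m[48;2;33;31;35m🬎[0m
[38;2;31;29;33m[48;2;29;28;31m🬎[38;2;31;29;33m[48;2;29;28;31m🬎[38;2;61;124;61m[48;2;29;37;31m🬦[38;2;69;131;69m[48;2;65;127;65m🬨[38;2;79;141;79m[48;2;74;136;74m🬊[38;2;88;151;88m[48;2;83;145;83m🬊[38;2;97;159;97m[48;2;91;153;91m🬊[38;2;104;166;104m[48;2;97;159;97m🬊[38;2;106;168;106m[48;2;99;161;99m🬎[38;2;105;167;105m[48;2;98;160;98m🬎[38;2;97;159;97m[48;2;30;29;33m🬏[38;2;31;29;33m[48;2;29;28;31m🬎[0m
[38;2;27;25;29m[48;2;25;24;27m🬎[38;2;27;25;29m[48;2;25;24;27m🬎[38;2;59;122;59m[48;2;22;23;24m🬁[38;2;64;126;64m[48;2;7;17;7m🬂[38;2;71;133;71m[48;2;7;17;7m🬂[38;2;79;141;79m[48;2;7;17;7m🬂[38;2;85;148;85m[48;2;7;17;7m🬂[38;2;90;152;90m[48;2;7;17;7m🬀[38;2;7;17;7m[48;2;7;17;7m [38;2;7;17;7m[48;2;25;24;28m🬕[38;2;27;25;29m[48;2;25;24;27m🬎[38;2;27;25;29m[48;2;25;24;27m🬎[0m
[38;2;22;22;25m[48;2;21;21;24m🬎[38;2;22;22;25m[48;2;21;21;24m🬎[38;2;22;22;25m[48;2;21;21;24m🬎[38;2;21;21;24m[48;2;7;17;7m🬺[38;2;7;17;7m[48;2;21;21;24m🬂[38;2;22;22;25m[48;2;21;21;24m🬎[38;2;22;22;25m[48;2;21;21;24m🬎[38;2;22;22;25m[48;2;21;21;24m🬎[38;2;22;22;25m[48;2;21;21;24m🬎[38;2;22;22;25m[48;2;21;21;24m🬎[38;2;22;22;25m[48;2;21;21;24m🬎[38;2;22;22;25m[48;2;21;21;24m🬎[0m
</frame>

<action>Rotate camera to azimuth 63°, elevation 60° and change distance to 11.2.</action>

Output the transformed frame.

<frame>
[38;2;45;41;46m[48;2;42;38;43m🬂[38;2;45;41;46m[48;2;42;38;43m🬂[38;2;45;41;46m[48;2;42;38;43m🬂[38;2;45;41;46m[48;2;42;38;43m🬂[38;2;45;41;46m[48;2;42;38;43m🬂[38;2;45;41;46m[48;2;42;38;43m🬂[38;2;45;41;46m[48;2;42;38;43m🬂[38;2;45;41;46m[48;2;42;38;43m🬂[38;2;45;41;46m[48;2;42;38;43m🬂[38;2;45;41;46m[48;2;42;38;43m🬂[38;2;45;41;46m[48;2;42;38;43m🬂[38;2;45;41;46m[48;2;42;38;43m🬂[0m
[38;2;39;36;41m[48;2;37;35;39m🬎[38;2;39;36;41m[48;2;37;35;39m🬎[38;2;39;36;41m[48;2;37;35;39m🬎[38;2;39;36;41m[48;2;37;35;39m🬎[38;2;39;36;41m[48;2;37;35;39m🬎[38;2;39;36;41m[48;2;37;35;39m🬎[38;2;39;36;41m[48;2;115;177;115m🬎[38;2;113;175;113m[48;2;39;36;40m🬏[38;2;39;36;41m[48;2;37;35;39m🬎[38;2;39;36;41m[48;2;37;35;39m🬎[38;2;39;36;41m[48;2;37;35;39m🬎[38;2;39;36;41m[48;2;37;35;39m🬎[0m
[38;2;35;32;37m[48;2;33;31;35m🬎[38;2;35;32;37m[48;2;33;31;35m🬎[38;2;35;32;37m[48;2;33;31;35m🬎[38;2;35;32;37m[48;2;33;31;35m🬎[38;2;36;33;38m[48;2;107;169;107m🬂[38;2;113;175;113m[48;2;109;171;109m🬎[38;2;114;176;114m[48;2;110;173;110m🬆[38;2;110;172;110m[48;2;106;168;106m🬆[38;2;101;163;101m[48;2;35;32;36m🬏[38;2;35;32;37m[48;2;33;31;35m🬎[38;2;35;32;37m[48;2;33;31;35m🬎[38;2;35;32;37m[48;2;33;31;35m🬎[0m
[38;2;31;29;33m[48;2;29;28;31m🬎[38;2;31;29;33m[48;2;29;28;31m🬎[38;2;31;29;33m[48;2;29;28;31m🬎[38;2;31;29;33m[48;2;29;28;31m🬎[38;2;101;163;101m[48;2;30;28;32m🬉[38;2;104;167;104m[48;2;98;160;98m🬊[38;2;104;166;104m[48;2;14;33;14m🬎[38;2;101;163;101m[48;2;7;17;7m🬆[38;2;98;160;98m[48;2;25;26;27m🬀[38;2;31;29;33m[48;2;29;28;31m🬎[38;2;31;29;33m[48;2;29;28;31m🬎[38;2;31;29;33m[48;2;29;28;31m🬎[0m
[38;2;27;25;29m[48;2;25;24;27m🬎[38;2;27;25;29m[48;2;25;24;27m🬎[38;2;27;25;29m[48;2;25;24;27m🬎[38;2;27;25;29m[48;2;25;24;27m🬎[38;2;27;25;29m[48;2;25;24;27m🬎[38;2;7;17;7m[48;2;25;24;27m🬎[38;2;7;17;7m[48;2;25;24;28m🬂[38;2;27;25;29m[48;2;25;24;27m🬎[38;2;27;25;29m[48;2;25;24;27m🬎[38;2;27;25;29m[48;2;25;24;27m🬎[38;2;27;25;29m[48;2;25;24;27m🬎[38;2;27;25;29m[48;2;25;24;27m🬎[0m
[38;2;22;22;25m[48;2;21;21;24m🬎[38;2;22;22;25m[48;2;21;21;24m🬎[38;2;22;22;25m[48;2;21;21;24m🬎[38;2;22;22;25m[48;2;21;21;24m🬎[38;2;22;22;25m[48;2;21;21;24m🬎[38;2;22;22;25m[48;2;21;21;24m🬎[38;2;22;22;25m[48;2;21;21;24m🬎[38;2;22;22;25m[48;2;21;21;24m🬎[38;2;22;22;25m[48;2;21;21;24m🬎[38;2;22;22;25m[48;2;21;21;24m🬎[38;2;22;22;25m[48;2;21;21;24m🬎[38;2;22;22;25m[48;2;21;21;24m🬎[0m
</frame>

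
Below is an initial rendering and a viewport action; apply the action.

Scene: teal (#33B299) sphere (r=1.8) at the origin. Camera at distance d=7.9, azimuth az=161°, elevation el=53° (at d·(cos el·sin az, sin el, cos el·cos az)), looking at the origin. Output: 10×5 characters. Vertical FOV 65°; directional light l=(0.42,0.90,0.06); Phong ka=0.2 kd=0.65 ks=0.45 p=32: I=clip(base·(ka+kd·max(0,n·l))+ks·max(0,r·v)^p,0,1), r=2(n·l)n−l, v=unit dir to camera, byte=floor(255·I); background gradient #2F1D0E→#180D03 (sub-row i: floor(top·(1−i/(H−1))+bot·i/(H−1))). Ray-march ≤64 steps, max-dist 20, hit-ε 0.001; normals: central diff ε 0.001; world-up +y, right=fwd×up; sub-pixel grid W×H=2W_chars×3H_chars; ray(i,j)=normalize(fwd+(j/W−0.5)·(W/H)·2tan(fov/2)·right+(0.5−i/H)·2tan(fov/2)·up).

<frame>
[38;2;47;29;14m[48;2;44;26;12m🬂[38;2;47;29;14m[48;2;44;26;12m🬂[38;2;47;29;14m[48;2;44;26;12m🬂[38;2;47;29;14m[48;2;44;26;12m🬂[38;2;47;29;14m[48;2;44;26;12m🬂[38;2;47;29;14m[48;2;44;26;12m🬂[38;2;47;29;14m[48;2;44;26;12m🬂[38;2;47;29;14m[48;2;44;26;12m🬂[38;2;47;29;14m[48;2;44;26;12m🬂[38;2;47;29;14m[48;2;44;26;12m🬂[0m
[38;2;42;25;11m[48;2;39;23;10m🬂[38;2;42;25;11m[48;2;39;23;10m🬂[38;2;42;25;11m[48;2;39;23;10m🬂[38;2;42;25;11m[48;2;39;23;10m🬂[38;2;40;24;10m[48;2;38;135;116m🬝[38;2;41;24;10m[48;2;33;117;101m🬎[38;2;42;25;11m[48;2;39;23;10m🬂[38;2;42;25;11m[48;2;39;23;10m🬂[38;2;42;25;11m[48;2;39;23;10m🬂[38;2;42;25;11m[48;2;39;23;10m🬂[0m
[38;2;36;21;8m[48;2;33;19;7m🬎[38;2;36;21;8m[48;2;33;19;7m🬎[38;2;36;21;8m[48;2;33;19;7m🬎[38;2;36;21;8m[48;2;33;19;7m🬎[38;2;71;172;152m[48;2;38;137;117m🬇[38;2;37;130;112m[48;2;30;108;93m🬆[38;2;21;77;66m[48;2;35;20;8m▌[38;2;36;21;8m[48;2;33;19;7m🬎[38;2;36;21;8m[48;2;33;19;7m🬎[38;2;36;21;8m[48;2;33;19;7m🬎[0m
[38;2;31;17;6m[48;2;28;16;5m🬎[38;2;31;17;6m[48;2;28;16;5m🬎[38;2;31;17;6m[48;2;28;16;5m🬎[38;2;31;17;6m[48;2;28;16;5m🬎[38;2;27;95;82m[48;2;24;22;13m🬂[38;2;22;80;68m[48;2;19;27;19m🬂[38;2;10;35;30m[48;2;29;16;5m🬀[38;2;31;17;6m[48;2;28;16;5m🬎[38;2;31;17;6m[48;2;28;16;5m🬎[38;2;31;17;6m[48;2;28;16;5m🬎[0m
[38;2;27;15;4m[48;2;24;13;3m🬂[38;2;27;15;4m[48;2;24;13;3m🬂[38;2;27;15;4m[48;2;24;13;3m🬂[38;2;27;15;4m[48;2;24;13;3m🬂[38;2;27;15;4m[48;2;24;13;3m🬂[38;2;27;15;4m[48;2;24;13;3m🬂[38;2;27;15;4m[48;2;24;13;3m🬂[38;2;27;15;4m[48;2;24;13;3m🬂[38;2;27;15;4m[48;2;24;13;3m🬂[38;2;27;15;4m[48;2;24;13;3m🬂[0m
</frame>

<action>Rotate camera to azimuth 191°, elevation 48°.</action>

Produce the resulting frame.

<frame>
[38;2;47;29;14m[48;2;44;26;12m🬂[38;2;47;29;14m[48;2;44;26;12m🬂[38;2;47;29;14m[48;2;44;26;12m🬂[38;2;47;29;14m[48;2;44;26;12m🬂[38;2;47;29;14m[48;2;44;26;12m🬂[38;2;47;29;14m[48;2;44;26;12m🬂[38;2;47;29;14m[48;2;44;26;12m🬂[38;2;47;29;14m[48;2;44;26;12m🬂[38;2;47;29;14m[48;2;44;26;12m🬂[38;2;47;29;14m[48;2;44;26;12m🬂[0m
[38;2;42;25;11m[48;2;39;23;10m🬂[38;2;42;25;11m[48;2;39;23;10m🬂[38;2;42;25;11m[48;2;39;23;10m🬂[38;2;42;25;11m[48;2;39;23;10m🬂[38;2;40;24;10m[48;2;42;148;127m🬝[38;2;41;24;10m[48;2;36;128;110m🬎[38;2;42;25;11m[48;2;39;23;10m🬂[38;2;42;25;11m[48;2;39;23;10m🬂[38;2;42;25;11m[48;2;39;23;10m🬂[38;2;42;25;11m[48;2;39;23;10m🬂[0m
[38;2;36;21;8m[48;2;33;19;7m🬎[38;2;36;21;8m[48;2;33;19;7m🬎[38;2;36;21;8m[48;2;33;19;7m🬎[38;2;36;21;8m[48;2;33;19;7m🬎[38;2;47;149;129m[48;2;32;114;98m🬂[38;2;35;120;103m[48;2;24;86;74m🬆[38;2;22;77;66m[48;2;29;27;15m🬄[38;2;36;21;8m[48;2;33;19;7m🬎[38;2;36;21;8m[48;2;33;19;7m🬎[38;2;36;21;8m[48;2;33;19;7m🬎[0m
[38;2;31;17;6m[48;2;28;16;5m🬎[38;2;31;17;6m[48;2;28;16;5m🬎[38;2;31;17;6m[48;2;28;16;5m🬎[38;2;31;17;6m[48;2;28;16;5m🬎[38;2;18;66;57m[48;2;24;21;11m🬂[38;2;11;42;36m[48;2;28;16;5m🬎[38;2;10;35;30m[48;2;29;16;5m🬀[38;2;31;17;6m[48;2;28;16;5m🬎[38;2;31;17;6m[48;2;28;16;5m🬎[38;2;31;17;6m[48;2;28;16;5m🬎[0m
[38;2;27;15;4m[48;2;24;13;3m🬂[38;2;27;15;4m[48;2;24;13;3m🬂[38;2;27;15;4m[48;2;24;13;3m🬂[38;2;27;15;4m[48;2;24;13;3m🬂[38;2;27;15;4m[48;2;24;13;3m🬂[38;2;27;15;4m[48;2;24;13;3m🬂[38;2;27;15;4m[48;2;24;13;3m🬂[38;2;27;15;4m[48;2;24;13;3m🬂[38;2;27;15;4m[48;2;24;13;3m🬂[38;2;27;15;4m[48;2;24;13;3m🬂[0m
</frame>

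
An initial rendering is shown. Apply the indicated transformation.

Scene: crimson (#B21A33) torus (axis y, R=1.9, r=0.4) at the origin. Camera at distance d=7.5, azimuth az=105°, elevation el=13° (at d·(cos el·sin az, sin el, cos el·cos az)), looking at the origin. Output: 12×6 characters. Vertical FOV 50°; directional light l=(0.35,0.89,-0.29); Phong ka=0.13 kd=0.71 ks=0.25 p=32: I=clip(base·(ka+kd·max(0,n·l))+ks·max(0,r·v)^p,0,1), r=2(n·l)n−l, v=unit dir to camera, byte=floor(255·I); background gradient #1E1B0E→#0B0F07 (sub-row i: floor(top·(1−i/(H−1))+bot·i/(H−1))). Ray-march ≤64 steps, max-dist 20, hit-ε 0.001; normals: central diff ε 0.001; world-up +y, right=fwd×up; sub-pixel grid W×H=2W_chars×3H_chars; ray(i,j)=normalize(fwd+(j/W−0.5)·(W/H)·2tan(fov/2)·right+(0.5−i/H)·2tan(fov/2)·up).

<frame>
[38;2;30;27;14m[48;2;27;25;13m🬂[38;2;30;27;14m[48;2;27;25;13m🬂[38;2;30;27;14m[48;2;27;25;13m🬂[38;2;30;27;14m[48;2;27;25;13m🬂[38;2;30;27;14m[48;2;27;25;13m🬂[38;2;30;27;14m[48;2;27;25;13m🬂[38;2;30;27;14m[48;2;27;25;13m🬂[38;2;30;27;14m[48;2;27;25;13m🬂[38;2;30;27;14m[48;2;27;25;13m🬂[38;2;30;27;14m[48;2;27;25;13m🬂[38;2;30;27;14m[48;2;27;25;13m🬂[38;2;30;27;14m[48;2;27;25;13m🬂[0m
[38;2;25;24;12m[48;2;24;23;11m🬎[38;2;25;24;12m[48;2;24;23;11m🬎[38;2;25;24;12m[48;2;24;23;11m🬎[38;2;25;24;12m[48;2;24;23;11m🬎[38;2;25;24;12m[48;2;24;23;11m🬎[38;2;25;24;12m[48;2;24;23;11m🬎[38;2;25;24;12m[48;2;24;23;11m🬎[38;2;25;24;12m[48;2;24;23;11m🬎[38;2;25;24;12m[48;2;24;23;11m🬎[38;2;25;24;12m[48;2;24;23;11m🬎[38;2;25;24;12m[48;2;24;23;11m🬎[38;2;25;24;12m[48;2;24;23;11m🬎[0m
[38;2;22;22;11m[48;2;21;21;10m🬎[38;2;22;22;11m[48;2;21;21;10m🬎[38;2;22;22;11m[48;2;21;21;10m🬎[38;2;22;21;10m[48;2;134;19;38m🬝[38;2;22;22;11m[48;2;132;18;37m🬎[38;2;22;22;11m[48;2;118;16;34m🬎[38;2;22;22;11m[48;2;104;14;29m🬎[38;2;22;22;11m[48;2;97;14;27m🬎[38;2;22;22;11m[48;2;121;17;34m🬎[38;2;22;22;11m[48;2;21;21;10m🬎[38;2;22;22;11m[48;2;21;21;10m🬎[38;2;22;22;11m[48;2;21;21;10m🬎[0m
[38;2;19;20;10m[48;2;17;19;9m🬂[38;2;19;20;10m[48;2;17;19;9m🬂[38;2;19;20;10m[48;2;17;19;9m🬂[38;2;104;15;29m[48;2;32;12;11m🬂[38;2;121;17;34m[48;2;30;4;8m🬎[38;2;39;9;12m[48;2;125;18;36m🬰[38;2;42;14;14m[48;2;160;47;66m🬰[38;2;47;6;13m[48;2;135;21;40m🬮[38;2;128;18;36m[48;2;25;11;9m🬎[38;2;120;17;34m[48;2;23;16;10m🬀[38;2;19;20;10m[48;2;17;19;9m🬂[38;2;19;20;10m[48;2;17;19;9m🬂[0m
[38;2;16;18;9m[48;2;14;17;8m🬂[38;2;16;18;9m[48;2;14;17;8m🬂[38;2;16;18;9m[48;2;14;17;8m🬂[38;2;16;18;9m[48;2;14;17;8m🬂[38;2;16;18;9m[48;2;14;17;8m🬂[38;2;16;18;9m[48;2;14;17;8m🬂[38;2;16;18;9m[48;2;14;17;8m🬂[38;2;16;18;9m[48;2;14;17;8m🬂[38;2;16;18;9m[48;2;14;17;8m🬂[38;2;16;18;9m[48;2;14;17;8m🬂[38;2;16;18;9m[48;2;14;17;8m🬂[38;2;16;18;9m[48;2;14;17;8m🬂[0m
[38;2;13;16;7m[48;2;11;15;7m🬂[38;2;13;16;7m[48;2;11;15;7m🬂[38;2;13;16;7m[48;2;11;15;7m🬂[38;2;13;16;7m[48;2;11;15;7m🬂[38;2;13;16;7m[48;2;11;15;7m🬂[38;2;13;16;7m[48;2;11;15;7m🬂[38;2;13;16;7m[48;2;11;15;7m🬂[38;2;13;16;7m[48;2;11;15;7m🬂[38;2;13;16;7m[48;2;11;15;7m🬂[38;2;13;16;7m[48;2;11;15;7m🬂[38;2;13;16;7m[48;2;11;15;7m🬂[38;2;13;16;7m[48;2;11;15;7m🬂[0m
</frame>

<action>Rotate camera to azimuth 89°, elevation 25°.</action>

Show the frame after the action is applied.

<frame>
[38;2;30;27;14m[48;2;27;25;13m🬂[38;2;30;27;14m[48;2;27;25;13m🬂[38;2;30;27;14m[48;2;27;25;13m🬂[38;2;30;27;14m[48;2;27;25;13m🬂[38;2;30;27;14m[48;2;27;25;13m🬂[38;2;30;27;14m[48;2;27;25;13m🬂[38;2;30;27;14m[48;2;27;25;13m🬂[38;2;30;27;14m[48;2;27;25;13m🬂[38;2;30;27;14m[48;2;27;25;13m🬂[38;2;30;27;14m[48;2;27;25;13m🬂[38;2;30;27;14m[48;2;27;25;13m🬂[38;2;30;27;14m[48;2;27;25;13m🬂[0m
[38;2;25;24;12m[48;2;24;23;11m🬎[38;2;25;24;12m[48;2;24;23;11m🬎[38;2;25;24;12m[48;2;24;23;11m🬎[38;2;25;24;12m[48;2;24;23;11m🬎[38;2;25;24;12m[48;2;24;23;11m🬎[38;2;25;24;12m[48;2;24;23;11m🬎[38;2;25;24;12m[48;2;24;23;11m🬎[38;2;25;24;12m[48;2;24;23;11m🬎[38;2;25;24;12m[48;2;24;23;11m🬎[38;2;25;24;12m[48;2;24;23;11m🬎[38;2;25;24;12m[48;2;24;23;11m🬎[38;2;25;24;12m[48;2;24;23;11m🬎[0m
[38;2;22;22;11m[48;2;21;21;10m🬎[38;2;22;22;11m[48;2;21;21;10m🬎[38;2;22;22;11m[48;2;21;21;10m🬎[38;2;22;21;10m[48;2;134;19;38m🬝[38;2;22;22;11m[48;2;127;18;36m🬆[38;2;171;48;68m[48;2;32;13;11m🬋[38;2;133;24;42m[48;2;23;12;8m🬋[38;2;129;18;36m[48;2;27;13;9m🬋[38;2;22;22;11m[48;2;110;15;31m🬎[38;2;22;22;11m[48;2;21;21;10m🬎[38;2;22;22;11m[48;2;21;21;10m🬎[38;2;22;22;11m[48;2;21;21;10m🬎[0m
[38;2;19;20;10m[48;2;17;19;9m🬂[38;2;19;20;10m[48;2;17;19;9m🬂[38;2;19;20;10m[48;2;17;19;9m🬂[38;2;125;17;35m[48;2;49;11;14m🬉[38;2;19;20;10m[48;2;114;16;32m🬁[38;2;18;19;9m[48;2;136;19;39m🬎[38;2;18;19;9m[48;2;146;24;44m🬎[38;2;18;19;9m[48;2;146;29;48m🬆[38;2;23;3;6m[48;2;134;19;38m🬀[38;2;119;17;34m[48;2;17;19;9m🬄[38;2;19;20;10m[48;2;17;19;9m🬂[38;2;19;20;10m[48;2;17;19;9m🬂[0m
[38;2;16;18;9m[48;2;14;17;8m🬂[38;2;16;18;9m[48;2;14;17;8m🬂[38;2;16;18;9m[48;2;14;17;8m🬂[38;2;16;18;9m[48;2;14;17;8m🬂[38;2;60;8;17m[48;2;16;14;7m🬁[38;2;89;13;25m[48;2;16;13;7m🬂[38;2;103;15;29m[48;2;18;10;7m🬂[38;2;94;13;26m[48;2;14;17;8m🬂[38;2;58;8;16m[48;2;14;17;8m🬀[38;2;16;18;9m[48;2;14;17;8m🬂[38;2;16;18;9m[48;2;14;17;8m🬂[38;2;16;18;9m[48;2;14;17;8m🬂[0m
[38;2;13;16;7m[48;2;11;15;7m🬂[38;2;13;16;7m[48;2;11;15;7m🬂[38;2;13;16;7m[48;2;11;15;7m🬂[38;2;13;16;7m[48;2;11;15;7m🬂[38;2;13;16;7m[48;2;11;15;7m🬂[38;2;13;16;7m[48;2;11;15;7m🬂[38;2;13;16;7m[48;2;11;15;7m🬂[38;2;13;16;7m[48;2;11;15;7m🬂[38;2;13;16;7m[48;2;11;15;7m🬂[38;2;13;16;7m[48;2;11;15;7m🬂[38;2;13;16;7m[48;2;11;15;7m🬂[38;2;13;16;7m[48;2;11;15;7m🬂[0m
</frame>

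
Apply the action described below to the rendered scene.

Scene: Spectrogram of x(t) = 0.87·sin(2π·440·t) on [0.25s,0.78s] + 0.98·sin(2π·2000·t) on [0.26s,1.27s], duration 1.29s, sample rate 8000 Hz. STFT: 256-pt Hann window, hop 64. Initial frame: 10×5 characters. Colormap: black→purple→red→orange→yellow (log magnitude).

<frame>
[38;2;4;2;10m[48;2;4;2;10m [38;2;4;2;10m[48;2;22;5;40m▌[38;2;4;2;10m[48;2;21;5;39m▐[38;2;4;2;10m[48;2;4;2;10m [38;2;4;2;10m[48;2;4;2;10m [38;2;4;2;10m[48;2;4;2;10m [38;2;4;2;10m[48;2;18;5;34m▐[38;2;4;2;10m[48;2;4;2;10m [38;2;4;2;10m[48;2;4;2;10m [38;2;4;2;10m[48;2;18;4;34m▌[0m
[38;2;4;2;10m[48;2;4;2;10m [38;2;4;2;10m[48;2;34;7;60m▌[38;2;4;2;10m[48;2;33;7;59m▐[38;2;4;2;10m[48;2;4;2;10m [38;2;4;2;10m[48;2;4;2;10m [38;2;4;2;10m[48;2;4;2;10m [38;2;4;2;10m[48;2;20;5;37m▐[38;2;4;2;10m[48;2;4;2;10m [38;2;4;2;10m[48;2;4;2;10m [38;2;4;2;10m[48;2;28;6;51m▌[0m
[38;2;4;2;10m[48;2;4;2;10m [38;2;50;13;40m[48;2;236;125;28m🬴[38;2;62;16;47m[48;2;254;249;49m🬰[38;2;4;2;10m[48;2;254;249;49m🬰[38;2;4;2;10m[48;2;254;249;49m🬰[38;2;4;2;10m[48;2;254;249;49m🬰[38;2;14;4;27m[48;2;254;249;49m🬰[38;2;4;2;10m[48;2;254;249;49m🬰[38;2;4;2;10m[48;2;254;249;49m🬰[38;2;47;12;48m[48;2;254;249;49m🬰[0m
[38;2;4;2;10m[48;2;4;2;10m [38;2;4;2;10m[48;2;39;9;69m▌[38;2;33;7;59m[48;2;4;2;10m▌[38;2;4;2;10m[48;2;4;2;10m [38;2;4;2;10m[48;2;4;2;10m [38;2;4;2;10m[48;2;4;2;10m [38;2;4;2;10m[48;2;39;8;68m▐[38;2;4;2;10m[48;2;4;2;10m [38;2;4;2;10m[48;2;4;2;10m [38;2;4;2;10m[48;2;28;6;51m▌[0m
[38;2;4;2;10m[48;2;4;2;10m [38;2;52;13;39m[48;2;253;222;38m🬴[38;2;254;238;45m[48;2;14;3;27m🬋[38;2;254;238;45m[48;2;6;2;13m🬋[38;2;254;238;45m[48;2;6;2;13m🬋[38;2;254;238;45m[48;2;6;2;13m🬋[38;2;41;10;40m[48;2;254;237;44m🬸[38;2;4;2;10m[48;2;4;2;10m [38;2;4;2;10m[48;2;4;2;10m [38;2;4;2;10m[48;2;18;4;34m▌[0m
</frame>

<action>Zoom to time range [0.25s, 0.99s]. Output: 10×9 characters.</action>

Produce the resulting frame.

<frame>
[38;2;4;2;10m[48;2;17;4;32m▐[38;2;4;2;10m[48;2;4;2;10m [38;2;4;2;10m[48;2;4;2;10m [38;2;4;2;10m[48;2;4;2;10m [38;2;4;2;10m[48;2;4;2;10m [38;2;4;2;10m[48;2;4;2;10m [38;2;4;2;10m[48;2;4;2;10m [38;2;4;2;11m[48;2;20;5;36m▐[38;2;4;2;10m[48;2;4;2;10m [38;2;4;2;10m[48;2;4;2;10m [0m
[38;2;4;2;10m[48;2;19;5;36m▐[38;2;4;2;10m[48;2;4;2;10m [38;2;4;2;10m[48;2;4;2;10m [38;2;4;2;10m[48;2;4;2;10m [38;2;4;2;10m[48;2;4;2;10m [38;2;4;2;10m[48;2;4;2;10m [38;2;4;2;10m[48;2;4;2;10m [38;2;4;2;11m[48;2;20;5;37m▐[38;2;4;2;10m[48;2;4;2;10m [38;2;4;2;10m[48;2;4;2;10m [0m
[38;2;4;2;10m[48;2;24;5;44m▐[38;2;4;2;10m[48;2;4;2;10m [38;2;4;2;10m[48;2;4;2;10m [38;2;4;2;10m[48;2;4;2;10m [38;2;4;2;10m[48;2;4;2;10m [38;2;4;2;10m[48;2;4;2;10m [38;2;4;2;10m[48;2;4;2;10m [38;2;4;2;11m[48;2;21;5;39m▐[38;2;4;2;10m[48;2;4;2;10m [38;2;4;2;10m[48;2;4;2;10m [0m
[38;2;4;2;10m[48;2;40;9;71m▐[38;2;4;2;10m[48;2;4;2;10m [38;2;4;2;10m[48;2;4;2;10m [38;2;4;2;10m[48;2;4;2;10m [38;2;4;2;10m[48;2;4;2;10m [38;2;4;2;10m[48;2;4;2;10m [38;2;4;2;10m[48;2;4;2;10m [38;2;4;2;11m[48;2;23;5;42m▐[38;2;4;2;10m[48;2;4;2;10m [38;2;4;2;10m[48;2;4;2;10m [0m
[38;2;86;22;47m[48;2;254;249;49m🬰[38;2;5;2;12m[48;2;254;249;49m🬰[38;2;5;2;12m[48;2;254;249;49m🬰[38;2;5;2;12m[48;2;254;249;49m🬰[38;2;5;2;12m[48;2;254;249;49m🬰[38;2;5;2;12m[48;2;254;249;49m🬰[38;2;5;2;12m[48;2;254;249;49m🬰[38;2;254;249;49m[48;2;15;4;29m🬋[38;2;5;2;12m[48;2;254;249;49m🬰[38;2;5;2;12m[48;2;254;249;49m🬰[0m
[38;2;40;9;71m[48;2;4;2;10m▌[38;2;4;2;10m[48;2;4;2;10m [38;2;4;2;10m[48;2;4;2;10m [38;2;4;2;10m[48;2;4;2;10m [38;2;4;2;10m[48;2;4;2;10m [38;2;4;2;10m[48;2;4;2;10m [38;2;4;2;10m[48;2;4;2;10m [38;2;5;2;12m[48;2;31;7;55m▐[38;2;4;2;10m[48;2;4;2;10m [38;2;4;2;10m[48;2;4;2;10m [0m
[38;2;24;5;44m[48;2;4;2;10m▌[38;2;4;2;10m[48;2;4;2;10m [38;2;4;2;10m[48;2;4;2;10m [38;2;4;2;10m[48;2;4;2;10m [38;2;4;2;10m[48;2;4;2;10m [38;2;4;2;10m[48;2;4;2;10m [38;2;4;2;10m[48;2;4;2;10m [38;2;6;2;13m[48;2;41;9;72m▐[38;2;4;2;10m[48;2;4;2;10m [38;2;4;2;10m[48;2;4;2;10m [0m
[38;2;12;3;24m[48;2;251;186;23m🬎[38;2;5;2;11m[48;2;251;185;23m🬎[38;2;5;2;11m[48;2;251;185;23m🬎[38;2;5;2;11m[48;2;251;185;23m🬎[38;2;5;2;11m[48;2;251;185;23m🬎[38;2;5;2;11m[48;2;251;185;23m🬎[38;2;5;2;11m[48;2;251;185;23m🬎[38;2;45;11;44m[48;2;251;189;25m🬬[38;2;4;2;10m[48;2;4;2;10m [38;2;4;2;10m[48;2;4;2;10m [0m
[38;2;254;238;45m[48;2;11;3;22m🬂[38;2;254;238;45m[48;2;4;2;11m🬂[38;2;254;238;45m[48;2;4;2;11m🬂[38;2;254;238;45m[48;2;4;2;11m🬂[38;2;254;238;45m[48;2;4;2;11m🬂[38;2;254;238;45m[48;2;4;2;11m🬂[38;2;254;238;45m[48;2;4;2;11m🬂[38;2;254;238;45m[48;2;28;7;37m🬀[38;2;4;2;10m[48;2;4;2;10m [38;2;4;2;10m[48;2;4;2;10m [0m
</frame>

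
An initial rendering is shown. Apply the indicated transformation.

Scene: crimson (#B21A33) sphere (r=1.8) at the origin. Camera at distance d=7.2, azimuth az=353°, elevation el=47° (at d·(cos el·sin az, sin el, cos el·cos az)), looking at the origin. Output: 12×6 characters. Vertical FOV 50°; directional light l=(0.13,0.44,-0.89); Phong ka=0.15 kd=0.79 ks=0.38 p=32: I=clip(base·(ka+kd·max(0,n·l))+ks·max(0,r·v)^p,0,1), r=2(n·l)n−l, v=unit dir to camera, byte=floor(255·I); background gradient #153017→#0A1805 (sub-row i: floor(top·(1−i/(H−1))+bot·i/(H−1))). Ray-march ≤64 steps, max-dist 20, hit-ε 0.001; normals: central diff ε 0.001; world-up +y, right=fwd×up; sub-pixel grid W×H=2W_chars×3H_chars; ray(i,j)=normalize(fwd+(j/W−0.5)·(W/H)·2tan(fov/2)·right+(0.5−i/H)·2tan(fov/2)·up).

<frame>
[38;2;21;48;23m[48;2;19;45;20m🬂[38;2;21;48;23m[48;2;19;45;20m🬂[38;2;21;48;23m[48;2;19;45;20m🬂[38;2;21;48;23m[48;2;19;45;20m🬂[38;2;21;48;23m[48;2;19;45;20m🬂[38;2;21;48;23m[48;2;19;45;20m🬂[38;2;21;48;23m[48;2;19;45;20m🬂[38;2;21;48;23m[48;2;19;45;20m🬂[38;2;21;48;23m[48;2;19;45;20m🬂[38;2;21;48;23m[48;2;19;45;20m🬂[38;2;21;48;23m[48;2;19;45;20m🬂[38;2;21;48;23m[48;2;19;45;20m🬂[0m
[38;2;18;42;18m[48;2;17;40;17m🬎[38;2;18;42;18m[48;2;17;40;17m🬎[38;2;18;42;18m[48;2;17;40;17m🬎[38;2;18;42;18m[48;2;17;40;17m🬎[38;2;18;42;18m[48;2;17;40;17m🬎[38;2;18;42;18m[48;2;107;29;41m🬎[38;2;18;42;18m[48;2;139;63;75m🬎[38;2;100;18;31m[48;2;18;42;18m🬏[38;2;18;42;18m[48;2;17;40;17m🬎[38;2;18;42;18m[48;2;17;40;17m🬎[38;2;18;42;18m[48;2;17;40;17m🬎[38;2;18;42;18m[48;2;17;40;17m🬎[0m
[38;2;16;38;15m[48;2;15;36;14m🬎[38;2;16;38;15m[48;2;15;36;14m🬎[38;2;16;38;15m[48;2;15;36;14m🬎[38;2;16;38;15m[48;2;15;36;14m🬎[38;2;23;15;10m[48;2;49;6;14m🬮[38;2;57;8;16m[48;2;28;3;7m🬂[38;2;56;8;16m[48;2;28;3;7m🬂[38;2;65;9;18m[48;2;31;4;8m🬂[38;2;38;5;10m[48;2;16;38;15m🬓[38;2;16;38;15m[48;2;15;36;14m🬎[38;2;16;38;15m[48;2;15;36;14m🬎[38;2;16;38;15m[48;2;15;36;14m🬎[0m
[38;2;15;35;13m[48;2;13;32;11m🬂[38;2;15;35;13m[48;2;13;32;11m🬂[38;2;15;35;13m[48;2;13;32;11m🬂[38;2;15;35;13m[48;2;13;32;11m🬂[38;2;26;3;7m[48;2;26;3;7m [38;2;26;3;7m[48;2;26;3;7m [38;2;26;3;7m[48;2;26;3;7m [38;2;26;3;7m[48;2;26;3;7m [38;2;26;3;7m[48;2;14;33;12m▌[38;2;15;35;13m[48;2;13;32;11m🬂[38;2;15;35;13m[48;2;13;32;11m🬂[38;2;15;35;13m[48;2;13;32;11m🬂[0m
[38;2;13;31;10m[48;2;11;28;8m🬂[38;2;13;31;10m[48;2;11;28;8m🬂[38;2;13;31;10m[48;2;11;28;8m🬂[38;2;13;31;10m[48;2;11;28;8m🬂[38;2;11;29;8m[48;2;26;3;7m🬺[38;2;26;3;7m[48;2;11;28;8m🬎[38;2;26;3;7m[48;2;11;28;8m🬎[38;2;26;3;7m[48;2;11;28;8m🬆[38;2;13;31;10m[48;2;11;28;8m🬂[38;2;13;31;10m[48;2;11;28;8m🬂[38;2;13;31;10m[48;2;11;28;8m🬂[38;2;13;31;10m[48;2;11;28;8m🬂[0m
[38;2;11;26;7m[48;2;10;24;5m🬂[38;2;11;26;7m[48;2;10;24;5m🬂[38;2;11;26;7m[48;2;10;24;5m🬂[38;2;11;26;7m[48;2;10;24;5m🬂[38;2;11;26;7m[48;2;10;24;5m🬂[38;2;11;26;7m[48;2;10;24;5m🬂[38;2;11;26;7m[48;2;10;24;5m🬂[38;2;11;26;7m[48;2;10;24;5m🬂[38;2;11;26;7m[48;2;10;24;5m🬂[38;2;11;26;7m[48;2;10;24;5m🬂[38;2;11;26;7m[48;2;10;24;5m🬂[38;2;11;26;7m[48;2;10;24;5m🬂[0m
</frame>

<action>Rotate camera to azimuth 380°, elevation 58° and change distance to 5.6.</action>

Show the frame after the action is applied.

<frame>
[38;2;21;48;23m[48;2;19;45;20m🬂[38;2;21;48;23m[48;2;19;45;20m🬂[38;2;21;48;23m[48;2;19;45;20m🬂[38;2;21;48;23m[48;2;19;45;20m🬂[38;2;21;48;23m[48;2;19;45;20m🬂[38;2;21;48;23m[48;2;19;45;20m🬂[38;2;21;48;23m[48;2;19;45;20m🬂[38;2;21;48;23m[48;2;19;45;20m🬂[38;2;21;48;23m[48;2;19;45;20m🬂[38;2;21;48;23m[48;2;19;45;20m🬂[38;2;21;48;23m[48;2;19;45;20m🬂[38;2;21;48;23m[48;2;19;45;20m🬂[0m
[38;2;18;42;18m[48;2;17;40;17m🬎[38;2;18;42;18m[48;2;17;40;17m🬎[38;2;18;42;18m[48;2;17;40;17m🬎[38;2;18;42;18m[48;2;51;7;14m🬝[38;2;19;43;19m[48;2;67;9;19m🬂[38;2;103;14;29m[48;2;74;10;21m🬊[38;2;136;36;52m[48;2;97;15;28m🬉[38;2;69;41;36m[48;2;156;53;70m🬑[38;2;131;20;39m[48;2;18;42;18m🬱[38;2;18;42;18m[48;2;17;40;17m🬎[38;2;18;42;18m[48;2;17;40;17m🬎[38;2;18;42;18m[48;2;17;40;17m🬎[0m
[38;2;16;38;15m[48;2;15;36;14m🬎[38;2;16;38;15m[48;2;15;36;14m🬎[38;2;16;38;15m[48;2;15;36;14m🬎[38;2;17;39;16m[48;2;27;3;7m🬀[38;2;41;5;11m[48;2;26;3;7m🬂[38;2;49;7;14m[48;2;29;4;8m🬊[38;2;62;9;17m[48;2;40;5;11m🬊[38;2;78;11;22m[48;2;54;7;15m🬊[38;2;98;14;28m[48;2;71;10;20m🬊[38;2;95;13;27m[48;2;16;38;15m🬓[38;2;16;38;15m[48;2;15;36;14m🬎[38;2;16;38;15m[48;2;15;36;14m🬎[0m
[38;2;15;35;13m[48;2;13;32;11m🬂[38;2;15;35;13m[48;2;13;32;11m🬂[38;2;15;35;13m[48;2;13;32;11m🬂[38;2;26;3;7m[48;2;26;3;7m [38;2;26;3;7m[48;2;26;3;7m [38;2;26;3;7m[48;2;26;3;7m [38;2;26;3;7m[48;2;26;3;7m [38;2;36;4;10m[48;2;26;3;7m🬂[38;2;49;7;13m[48;2;28;3;7m🬊[38;2;52;7;14m[48;2;14;33;12m▌[38;2;15;35;13m[48;2;13;32;11m🬂[38;2;15;35;13m[48;2;13;32;11m🬂[0m
[38;2;13;31;10m[48;2;11;28;8m🬂[38;2;13;31;10m[48;2;11;28;8m🬂[38;2;13;31;10m[48;2;11;28;8m🬂[38;2;11;29;8m[48;2;26;3;7m🬲[38;2;26;3;7m[48;2;26;3;7m [38;2;26;3;7m[48;2;26;3;7m [38;2;26;3;7m[48;2;26;3;7m [38;2;26;3;7m[48;2;26;3;7m [38;2;26;3;7m[48;2;11;28;8m🬝[38;2;13;31;10m[48;2;11;28;8m🬂[38;2;13;31;10m[48;2;11;28;8m🬂[38;2;13;31;10m[48;2;11;28;8m🬂[0m
[38;2;11;26;7m[48;2;10;24;5m🬂[38;2;11;26;7m[48;2;10;24;5m🬂[38;2;11;26;7m[48;2;10;24;5m🬂[38;2;11;26;7m[48;2;10;24;5m🬂[38;2;11;26;7m[48;2;10;24;5m🬂[38;2;26;3;7m[48;2;10;24;5m🬂[38;2;26;3;7m[48;2;10;24;5m🬂[38;2;26;3;7m[48;2;10;24;5m🬀[38;2;11;26;7m[48;2;10;24;5m🬂[38;2;11;26;7m[48;2;10;24;5m🬂[38;2;11;26;7m[48;2;10;24;5m🬂[38;2;11;26;7m[48;2;10;24;5m🬂[0m
</frame>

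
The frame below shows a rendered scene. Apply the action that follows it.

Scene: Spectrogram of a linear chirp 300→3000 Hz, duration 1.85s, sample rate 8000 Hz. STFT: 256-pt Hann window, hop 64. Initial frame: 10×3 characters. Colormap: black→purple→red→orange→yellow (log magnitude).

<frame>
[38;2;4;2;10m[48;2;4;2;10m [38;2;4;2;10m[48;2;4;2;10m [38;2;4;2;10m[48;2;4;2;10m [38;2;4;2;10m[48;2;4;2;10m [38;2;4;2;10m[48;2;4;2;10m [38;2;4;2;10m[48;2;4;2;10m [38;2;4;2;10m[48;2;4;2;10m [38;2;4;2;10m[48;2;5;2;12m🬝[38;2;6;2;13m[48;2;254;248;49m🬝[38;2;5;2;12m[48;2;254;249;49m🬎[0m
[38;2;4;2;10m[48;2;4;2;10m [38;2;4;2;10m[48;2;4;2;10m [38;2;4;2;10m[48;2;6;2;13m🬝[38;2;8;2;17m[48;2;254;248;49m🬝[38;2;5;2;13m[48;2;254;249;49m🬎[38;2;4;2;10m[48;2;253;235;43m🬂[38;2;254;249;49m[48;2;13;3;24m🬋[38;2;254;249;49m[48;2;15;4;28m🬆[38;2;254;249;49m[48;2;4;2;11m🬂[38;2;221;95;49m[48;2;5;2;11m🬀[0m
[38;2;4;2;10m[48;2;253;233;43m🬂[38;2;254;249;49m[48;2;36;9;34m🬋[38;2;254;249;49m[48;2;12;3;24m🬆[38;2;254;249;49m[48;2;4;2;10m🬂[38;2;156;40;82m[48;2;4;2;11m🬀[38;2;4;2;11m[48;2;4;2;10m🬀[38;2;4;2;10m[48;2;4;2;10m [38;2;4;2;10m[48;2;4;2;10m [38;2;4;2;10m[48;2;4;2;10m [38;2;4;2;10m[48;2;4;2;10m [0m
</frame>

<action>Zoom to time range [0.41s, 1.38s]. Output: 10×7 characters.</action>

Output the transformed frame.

<frame>
[38;2;4;2;10m[48;2;4;2;10m [38;2;4;2;10m[48;2;4;2;10m [38;2;4;2;10m[48;2;4;2;10m [38;2;4;2;10m[48;2;4;2;10m [38;2;4;2;10m[48;2;4;2;10m [38;2;4;2;10m[48;2;4;2;10m [38;2;4;2;10m[48;2;4;2;10m [38;2;4;2;10m[48;2;4;2;10m [38;2;4;2;10m[48;2;4;2;10m [38;2;4;2;10m[48;2;4;2;10m [0m
[38;2;4;2;10m[48;2;4;2;10m [38;2;4;2;10m[48;2;4;2;10m [38;2;4;2;10m[48;2;4;2;10m [38;2;4;2;10m[48;2;4;2;10m [38;2;4;2;10m[48;2;4;2;10m [38;2;4;2;10m[48;2;4;2;10m [38;2;4;2;10m[48;2;4;2;10m [38;2;4;2;10m[48;2;4;2;10m [38;2;4;2;10m[48;2;4;2;10m [38;2;4;2;10m[48;2;4;2;10m [0m
[38;2;4;2;10m[48;2;4;2;10m [38;2;4;2;10m[48;2;4;2;10m [38;2;4;2;10m[48;2;4;2;10m [38;2;4;2;10m[48;2;4;2;10m [38;2;4;2;10m[48;2;4;2;10m [38;2;4;2;10m[48;2;4;2;10m [38;2;4;2;10m[48;2;4;2;10m [38;2;4;2;10m[48;2;4;2;11m🬝[38;2;4;2;10m[48;2;9;3;18m🬝[38;2;9;3;19m[48;2;250;166;16m🬝[0m
[38;2;4;2;10m[48;2;4;2;10m [38;2;4;2;10m[48;2;4;2;10m [38;2;4;2;10m[48;2;4;2;10m [38;2;4;2;10m[48;2;5;2;12m🬝[38;2;4;2;11m[48;2;14;4;27m🬝[38;2;35;9;26m[48;2;254;249;49m🬝[38;2;12;3;24m[48;2;241;194;51m🬆[38;2;57;14;42m[48;2;254;249;49m🬡[38;2;254;248;49m[48;2;64;16;41m🬍[38;2;237;187;56m[48;2;8;2;17m🬆[0m
[38;2;4;2;11m[48;2;19;5;36m🬝[38;2;5;2;13m[48;2;239;175;46m🬎[38;2;13;3;26m[48;2;253;236;44m🬆[38;2;49;12;63m[48;2;254;243;46m🬡[38;2;253;233;43m[48;2;9;2;19m🬎[38;2;254;248;49m[48;2;12;3;23m🬂[38;2;213;78;61m[48;2;6;2;14m🬀[38;2;8;2;17m[48;2;4;2;10m🬀[38;2;4;2;11m[48;2;4;2;10m🬀[38;2;4;2;10m[48;2;4;2;10m [0m
[38;2;250;220;42m[48;2;8;2;16m🬎[38;2;254;248;49m[48;2;10;3;20m🬂[38;2;137;35;84m[48;2;6;2;14m🬀[38;2;7;2;15m[48;2;4;2;10m🬀[38;2;4;2;11m[48;2;4;2;10m🬀[38;2;4;2;10m[48;2;4;2;10m [38;2;4;2;10m[48;2;4;2;10m [38;2;4;2;10m[48;2;4;2;10m [38;2;4;2;10m[48;2;4;2;10m [38;2;4;2;10m[48;2;4;2;10m [0m
[38;2;4;2;11m[48;2;4;2;10m🬀[38;2;4;2;10m[48;2;4;2;10m [38;2;4;2;10m[48;2;4;2;10m [38;2;4;2;10m[48;2;4;2;10m [38;2;4;2;10m[48;2;4;2;10m [38;2;4;2;10m[48;2;4;2;10m [38;2;4;2;10m[48;2;4;2;10m [38;2;4;2;10m[48;2;4;2;10m [38;2;4;2;10m[48;2;4;2;10m [38;2;4;2;10m[48;2;4;2;10m [0m
</frame>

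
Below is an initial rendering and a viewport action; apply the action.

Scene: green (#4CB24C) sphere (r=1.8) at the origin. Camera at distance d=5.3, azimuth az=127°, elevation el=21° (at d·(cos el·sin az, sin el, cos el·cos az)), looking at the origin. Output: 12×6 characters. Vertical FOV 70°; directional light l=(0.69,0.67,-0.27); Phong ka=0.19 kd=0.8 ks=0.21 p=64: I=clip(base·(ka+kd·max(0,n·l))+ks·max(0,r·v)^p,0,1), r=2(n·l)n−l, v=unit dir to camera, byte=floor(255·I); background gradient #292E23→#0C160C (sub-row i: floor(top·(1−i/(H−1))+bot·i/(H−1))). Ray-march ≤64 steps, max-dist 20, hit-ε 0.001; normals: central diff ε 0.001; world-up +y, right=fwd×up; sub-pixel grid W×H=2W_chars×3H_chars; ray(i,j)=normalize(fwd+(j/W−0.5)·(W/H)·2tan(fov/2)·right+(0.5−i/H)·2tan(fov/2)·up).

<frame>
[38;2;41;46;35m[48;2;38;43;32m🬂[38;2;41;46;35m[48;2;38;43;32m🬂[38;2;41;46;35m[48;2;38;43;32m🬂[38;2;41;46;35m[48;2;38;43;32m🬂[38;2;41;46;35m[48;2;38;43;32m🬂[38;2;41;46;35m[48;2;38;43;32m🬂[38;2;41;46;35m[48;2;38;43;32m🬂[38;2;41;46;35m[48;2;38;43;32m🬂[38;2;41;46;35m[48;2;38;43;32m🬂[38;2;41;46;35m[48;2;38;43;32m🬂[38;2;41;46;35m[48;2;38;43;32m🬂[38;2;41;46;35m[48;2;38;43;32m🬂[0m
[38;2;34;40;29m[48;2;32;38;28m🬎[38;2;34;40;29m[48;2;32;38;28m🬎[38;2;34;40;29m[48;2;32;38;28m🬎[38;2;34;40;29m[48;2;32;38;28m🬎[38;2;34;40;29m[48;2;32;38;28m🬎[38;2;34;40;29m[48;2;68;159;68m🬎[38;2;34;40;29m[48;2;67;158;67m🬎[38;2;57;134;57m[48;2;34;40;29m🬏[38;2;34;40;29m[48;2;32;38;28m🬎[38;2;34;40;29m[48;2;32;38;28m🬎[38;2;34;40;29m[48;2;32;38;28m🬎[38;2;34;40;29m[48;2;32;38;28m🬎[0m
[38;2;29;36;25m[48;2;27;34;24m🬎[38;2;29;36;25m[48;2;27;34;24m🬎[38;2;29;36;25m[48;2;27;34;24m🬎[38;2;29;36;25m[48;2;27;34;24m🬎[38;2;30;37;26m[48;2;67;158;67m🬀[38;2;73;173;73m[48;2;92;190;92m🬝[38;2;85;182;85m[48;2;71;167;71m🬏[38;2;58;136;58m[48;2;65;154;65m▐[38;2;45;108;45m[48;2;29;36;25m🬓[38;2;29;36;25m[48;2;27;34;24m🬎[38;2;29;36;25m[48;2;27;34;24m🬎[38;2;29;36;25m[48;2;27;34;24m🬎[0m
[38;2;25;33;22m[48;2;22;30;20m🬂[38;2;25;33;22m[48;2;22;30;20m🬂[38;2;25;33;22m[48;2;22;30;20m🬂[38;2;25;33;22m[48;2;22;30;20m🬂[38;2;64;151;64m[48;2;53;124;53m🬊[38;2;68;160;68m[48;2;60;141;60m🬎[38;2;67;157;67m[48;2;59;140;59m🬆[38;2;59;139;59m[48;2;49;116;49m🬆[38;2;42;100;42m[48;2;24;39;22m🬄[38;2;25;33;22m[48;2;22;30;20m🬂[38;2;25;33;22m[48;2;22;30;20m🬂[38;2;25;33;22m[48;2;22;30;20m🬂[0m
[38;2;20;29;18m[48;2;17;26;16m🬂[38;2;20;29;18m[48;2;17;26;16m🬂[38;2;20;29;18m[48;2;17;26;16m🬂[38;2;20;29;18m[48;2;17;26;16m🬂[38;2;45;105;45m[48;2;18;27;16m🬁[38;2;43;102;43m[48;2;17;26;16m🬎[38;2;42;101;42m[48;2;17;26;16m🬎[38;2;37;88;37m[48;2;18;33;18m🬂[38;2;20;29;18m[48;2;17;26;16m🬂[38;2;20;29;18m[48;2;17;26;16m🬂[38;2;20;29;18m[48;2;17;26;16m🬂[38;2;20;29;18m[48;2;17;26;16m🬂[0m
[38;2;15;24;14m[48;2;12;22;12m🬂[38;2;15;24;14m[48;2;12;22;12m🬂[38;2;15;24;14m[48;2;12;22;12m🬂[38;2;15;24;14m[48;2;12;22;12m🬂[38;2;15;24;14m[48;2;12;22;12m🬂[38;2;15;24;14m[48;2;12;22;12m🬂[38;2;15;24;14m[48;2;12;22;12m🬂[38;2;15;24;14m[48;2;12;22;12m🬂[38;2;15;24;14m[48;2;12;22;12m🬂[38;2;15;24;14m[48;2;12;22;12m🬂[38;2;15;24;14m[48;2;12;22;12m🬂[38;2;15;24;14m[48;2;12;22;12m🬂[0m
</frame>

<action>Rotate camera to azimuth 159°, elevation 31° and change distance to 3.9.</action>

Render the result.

<frame>
[38;2;41;46;35m[48;2;38;43;32m🬂[38;2;41;46;35m[48;2;38;43;32m🬂[38;2;41;46;35m[48;2;38;43;32m🬂[38;2;41;46;35m[48;2;38;43;32m🬂[38;2;41;46;35m[48;2;38;43;32m🬂[38;2;41;46;35m[48;2;38;43;32m🬂[38;2;41;46;35m[48;2;38;43;32m🬂[38;2;41;46;35m[48;2;38;43;32m🬂[38;2;41;46;35m[48;2;38;43;32m🬂[38;2;41;46;35m[48;2;38;43;32m🬂[38;2;41;46;35m[48;2;38;43;32m🬂[38;2;41;46;35m[48;2;38;43;32m🬂[0m
[38;2;34;40;29m[48;2;32;38;28m🬎[38;2;34;40;29m[48;2;32;38;28m🬎[38;2;34;40;29m[48;2;32;38;28m🬎[38;2;34;40;29m[48;2;74;173;74m🬝[38;2;35;41;30m[48;2;72;170;72m🬂[38;2;66;156;66m[48;2;69;162;69m🬊[38;2;60;140;60m[48;2;63;149;63m▐[38;2;35;41;30m[48;2;53;126;53m🬁[38;2;34;40;29m[48;2;40;95;40m🬊[38;2;34;40;29m[48;2;32;38;28m🬎[38;2;34;40;29m[48;2;32;38;28m🬎[38;2;34;40;29m[48;2;32;38;28m🬎[0m
[38;2;29;36;25m[48;2;27;34;24m🬎[38;2;29;36;25m[48;2;27;34;24m🬎[38;2;29;36;25m[48;2;27;34;24m🬎[38;2;30;37;26m[48;2;73;173;73m🬀[38;2;73;171;73m[48;2;82;176;82m🬝[38;2;94;187;94m[48;2;67;159;67m🬓[38;2;63;149;63m[48;2;60;141;60m▌[38;2;56;133;56m[48;2;52;122;52m▌[38;2;46;109;46m[48;2;39;92;39m▌[38;2;28;66;28m[48;2;29;36;25m🬓[38;2;29;36;25m[48;2;27;34;24m🬎[38;2;29;36;25m[48;2;27;34;24m🬎[0m
[38;2;25;33;22m[48;2;22;30;20m🬂[38;2;25;33;22m[48;2;22;30;20m🬂[38;2;25;33;22m[48;2;22;30;20m🬂[38;2;70;164;70m[48;2;65;154;65m🬎[38;2;69;162;69m[48;2;65;153;65m🬆[38;2;65;152;65m[48;2;61;143;61m🬆[38;2;59;139;59m[48;2;55;129;55m🬆[38;2;52;122;52m[48;2;47;111;47m🬆[38;2;41;98;41m[48;2;35;82;35m▌[38;2;25;60;25m[48;2;22;34;20m🬄[38;2;25;33;22m[48;2;22;30;20m🬂[38;2;25;33;22m[48;2;22;30;20m🬂[0m
[38;2;20;29;18m[48;2;17;26;16m🬂[38;2;20;29;18m[48;2;17;26;16m🬂[38;2;20;29;18m[48;2;17;26;16m🬂[38;2;59;138;59m[48;2;18;27;16m🬉[38;2;59;139;59m[48;2;50;118;50m🬎[38;2;56;134;56m[48;2;50;117;50m🬆[38;2;51;120;51m[48;2;44;103;44m🬆[38;2;43;101;43m[48;2;33;80;33m🬆[38;2;30;71;30m[48;2;17;36;17m🬆[38;2;20;29;18m[48;2;17;26;16m🬂[38;2;20;29;18m[48;2;17;26;16m🬂[38;2;20;29;18m[48;2;17;26;16m🬂[0m
[38;2;15;24;14m[48;2;12;22;12m🬂[38;2;15;24;14m[48;2;12;22;12m🬂[38;2;15;24;14m[48;2;12;22;12m🬂[38;2;15;24;14m[48;2;12;22;12m🬂[38;2;15;24;14m[48;2;12;22;12m🬂[38;2;39;94;39m[48;2;12;22;12m🬂[38;2;34;81;34m[48;2;12;22;12m🬂[38;2;25;60;25m[48;2;13;22;12m🬀[38;2;15;24;14m[48;2;12;22;12m🬂[38;2;15;24;14m[48;2;12;22;12m🬂[38;2;15;24;14m[48;2;12;22;12m🬂[38;2;15;24;14m[48;2;12;22;12m🬂[0m
</frame>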